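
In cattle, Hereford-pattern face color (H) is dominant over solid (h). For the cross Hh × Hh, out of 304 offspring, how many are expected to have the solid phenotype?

Punnett square for Hh × Hh:
Offspring genotypes: 1 HH, 2 Hh, 1 hh
Total offspring: 4
Count with target: 1
Probability: 1/4
Expected count = 1/4 × 304 = 76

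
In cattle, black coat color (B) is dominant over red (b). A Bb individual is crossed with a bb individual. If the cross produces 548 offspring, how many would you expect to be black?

Punnett square for Bb × bb:
Offspring genotypes: 2 Bb, 2 bb
black: 2, red: 2
black: 2 out of 4 → fraction 1/2
Expected count = 1/2 × 548 = 274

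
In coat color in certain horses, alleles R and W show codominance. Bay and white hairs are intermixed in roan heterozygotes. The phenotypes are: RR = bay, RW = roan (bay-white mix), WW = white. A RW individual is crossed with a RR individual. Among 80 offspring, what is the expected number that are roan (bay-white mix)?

Punnett square for RW × RR:
Offspring genotypes: 2 RR, 2 RW
Phenotype counts: 2 bay, 2 roan (bay-white mix)
roan (bay-white mix): 2 out of 4 → fraction 1/2
Expected count = 1/2 × 80 = 40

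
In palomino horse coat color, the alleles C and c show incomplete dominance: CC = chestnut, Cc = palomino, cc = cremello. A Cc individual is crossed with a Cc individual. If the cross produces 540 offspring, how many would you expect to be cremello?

Punnett square for Cc × Cc:
Offspring genotypes: 1 CC, 2 Cc, 1 cc
Phenotype counts: 1 chestnut, 2 palomino, 1 cremello
cremello: 1 out of 4 → fraction 1/4
Expected count = 1/4 × 540 = 135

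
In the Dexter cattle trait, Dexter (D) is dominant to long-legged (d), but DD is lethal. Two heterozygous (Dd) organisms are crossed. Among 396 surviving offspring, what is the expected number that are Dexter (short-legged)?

Cross: Dd × Dd
Punnett square offspring (before lethality): 1 DD, 2 Dd, 1 dd
The DD genotype is lethal (embryos die); surviving offspring: 2 Dd, 1 dd
Dexter (short-legged): 2 out of 3 → fraction 2/3
Expected count = 2/3 × 396 = 264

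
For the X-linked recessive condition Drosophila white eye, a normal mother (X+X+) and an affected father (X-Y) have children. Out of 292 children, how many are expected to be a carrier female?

Cross: X+X+ × X-Y
Offspring: 2 X+X-, 2 X+Y
Probability of a carrier female: 2/4 = 1/2
Expected count = 1/2 × 292 = 146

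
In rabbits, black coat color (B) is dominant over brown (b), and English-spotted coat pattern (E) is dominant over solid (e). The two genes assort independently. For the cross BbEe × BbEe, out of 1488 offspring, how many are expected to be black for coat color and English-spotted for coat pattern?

Dihybrid cross BbEe × BbEe — consider each gene separately:
coat color: Bb × Bb → 1 BB, 2 Bb, 1 bb → 3 B_ : 1 bb (out of 4)
coat pattern: Ee × Ee → 1 EE, 2 Ee, 1 ee → 3 E_ : 1 ee (out of 4)
Looking for: black (B_) and English-spotted (E_)
P(black) = 3/4, P(English-spotted) = 3/4
P(both) = 3/4 × 3/4 = 9/16
Expected count = 9/16 × 1488 = 837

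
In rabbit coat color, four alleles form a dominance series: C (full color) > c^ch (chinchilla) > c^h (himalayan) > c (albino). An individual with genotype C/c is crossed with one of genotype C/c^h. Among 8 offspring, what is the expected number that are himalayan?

Cross: C/c × C/c^h
Allele dominance: C > c^ch > c^h > c
Offspring genotypes: 1 C/C, 1 C/c^h, 1 C/c, 1 c^h/c
Phenotype counts: 3 full color, 1 himalayan
himalayan: 1 out of 4 → fraction 1/4
Expected count = 1/4 × 8 = 2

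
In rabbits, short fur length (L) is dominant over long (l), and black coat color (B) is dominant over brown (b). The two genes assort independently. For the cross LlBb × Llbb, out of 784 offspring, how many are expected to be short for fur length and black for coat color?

Dihybrid cross LlBb × Llbb — consider each gene separately:
fur length: Ll × Ll → 1 LL, 2 Ll, 1 ll → 3 L_ : 1 ll (out of 4)
coat color: Bb × bb → 2 Bb, 2 bb → 2 B_ : 2 bb (out of 4)
Looking for: short (L_) and black (B_)
P(short) = 3/4, P(black) = 2/4
P(both) = 3/4 × 2/4 = 6/16 = 3/8
Expected count = 3/8 × 784 = 294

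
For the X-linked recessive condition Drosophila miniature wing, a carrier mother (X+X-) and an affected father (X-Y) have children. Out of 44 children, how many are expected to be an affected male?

Cross: X+X- × X-Y
Offspring: 1 X+X-, 1 X+Y, 1 X-X-, 1 X-Y
Probability of an affected male: 1/4
Expected count = 1/4 × 44 = 11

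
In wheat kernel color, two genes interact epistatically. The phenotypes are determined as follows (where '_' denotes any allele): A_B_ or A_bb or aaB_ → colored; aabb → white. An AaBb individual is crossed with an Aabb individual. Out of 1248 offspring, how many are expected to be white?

Cross: AaBb × Aabb — consider each gene separately:
A gene: Aa × Aa → 1 AA, 2 Aa, 1 aa → 3 A_ : 1 aa (out of 4)
B gene: Bb × bb → 2 Bb, 2 bb → 2 B_ : 2 bb (out of 4)
Genotype classes (out of 4 × 4 = 16): A_B_ = 3×2 = 6; A_bb = 3×2 = 6; aaB_ = 1×2 = 2; aabb = 1×2 = 2
Apply the phenotype rules: A_B_ (6) + A_bb (6) + aaB_ (2) → colored; aabb (2) → white
Phenotype counts (out of 16): 14 colored, 2 white
white: 2 out of 16 → fraction 1/8
Expected count = 1/8 × 1248 = 156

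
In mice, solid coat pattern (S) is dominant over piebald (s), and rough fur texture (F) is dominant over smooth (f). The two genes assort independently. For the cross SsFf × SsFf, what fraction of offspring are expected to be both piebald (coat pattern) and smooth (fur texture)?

Dihybrid cross SsFf × SsFf — consider each gene separately:
coat pattern: Ss × Ss → 1 SS, 2 Ss, 1 ss → 3 S_ : 1 ss (out of 4)
fur texture: Ff × Ff → 1 FF, 2 Ff, 1 ff → 3 F_ : 1 ff (out of 4)
Looking for: piebald (ss) and smooth (ff)
P(piebald) = 1/4, P(smooth) = 1/4
P(both) = 1/4 × 1/4 = 1/16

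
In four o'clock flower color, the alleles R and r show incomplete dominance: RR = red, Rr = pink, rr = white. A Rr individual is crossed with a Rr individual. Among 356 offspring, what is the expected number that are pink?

Punnett square for Rr × Rr:
Offspring genotypes: 1 RR, 2 Rr, 1 rr
Phenotype counts: 1 red, 2 pink, 1 white
pink: 2 out of 4 → fraction 1/2
Expected count = 1/2 × 356 = 178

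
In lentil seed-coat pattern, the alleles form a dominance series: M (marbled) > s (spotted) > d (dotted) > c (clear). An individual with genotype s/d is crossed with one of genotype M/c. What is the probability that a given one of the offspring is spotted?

Cross: s/d × M/c
Allele dominance: M > s > d > c
Offspring genotypes: 1 M/s, 1 s/c, 1 M/d, 1 d/c
Phenotype counts: 2 marbled, 1 spotted, 1 dotted
spotted: 1 out of 4
Probability: 1/4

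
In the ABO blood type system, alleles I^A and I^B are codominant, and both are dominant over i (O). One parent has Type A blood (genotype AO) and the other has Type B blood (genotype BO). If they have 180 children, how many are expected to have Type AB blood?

Cross: AO × BO
Possible offspring genotypes: 1 AB, 1 AO, 1 BO, 1 OO
Blood type counts: 1 Type AB, 1 Type A, 1 Type B, 1 Type O
Probability of Type AB: 1/4
Expected count = 1/4 × 180 = 45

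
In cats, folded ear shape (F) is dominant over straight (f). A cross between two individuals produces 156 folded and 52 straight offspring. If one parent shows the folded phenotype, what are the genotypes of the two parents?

Observed offspring: 156 folded, 52 straight
The observed ratio simplifies to 3:1. Straight (ff) offspring appear, so each parent must contribute one f allele. The parent stated to show folded carries F, so it is Ff. The other parent is then either Ff or ff: Ff × ff would give a 1:1 split, whereas Ff × Ff gives 3:1 — matching the data. So both parents are heterozygous (Ff × Ff).
Parent genotypes: Ff × Ff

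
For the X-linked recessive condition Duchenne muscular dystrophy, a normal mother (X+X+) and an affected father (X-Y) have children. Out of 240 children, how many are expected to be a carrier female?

Cross: X+X+ × X-Y
Offspring: 2 X+X-, 2 X+Y
Probability of a carrier female: 2/4 = 1/2
Expected count = 1/2 × 240 = 120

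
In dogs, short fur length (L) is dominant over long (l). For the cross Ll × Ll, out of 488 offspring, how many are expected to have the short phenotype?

Punnett square for Ll × Ll:
Offspring genotypes: 1 LL, 2 Ll, 1 ll
Total offspring: 4
Count with target: 3
Probability: 3/4
Expected count = 3/4 × 488 = 366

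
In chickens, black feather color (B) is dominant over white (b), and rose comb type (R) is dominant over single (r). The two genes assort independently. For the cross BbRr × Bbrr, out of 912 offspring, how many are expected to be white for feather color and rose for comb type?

Dihybrid cross BbRr × Bbrr — consider each gene separately:
feather color: Bb × Bb → 1 BB, 2 Bb, 1 bb → 3 B_ : 1 bb (out of 4)
comb type: Rr × rr → 2 Rr, 2 rr → 2 R_ : 2 rr (out of 4)
Looking for: white (bb) and rose (R_)
P(white) = 1/4, P(rose) = 2/4
P(both) = 1/4 × 2/4 = 2/16 = 1/8
Expected count = 1/8 × 912 = 114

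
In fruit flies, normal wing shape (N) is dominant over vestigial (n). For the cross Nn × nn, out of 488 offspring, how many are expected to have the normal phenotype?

Punnett square for Nn × nn:
Offspring genotypes: 2 Nn, 2 nn
Total offspring: 4
Count with target: 2
Probability: 2/4 = 1/2
Expected count = 1/2 × 488 = 244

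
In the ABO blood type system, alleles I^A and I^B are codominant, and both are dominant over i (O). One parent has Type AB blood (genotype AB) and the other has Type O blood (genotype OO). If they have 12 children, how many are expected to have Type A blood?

Cross: AB × OO
Possible offspring genotypes: 2 AO, 2 BO
Blood type counts: 2 Type A, 2 Type B
Probability of Type A: 2/4 = 1/2
Expected count = 1/2 × 12 = 6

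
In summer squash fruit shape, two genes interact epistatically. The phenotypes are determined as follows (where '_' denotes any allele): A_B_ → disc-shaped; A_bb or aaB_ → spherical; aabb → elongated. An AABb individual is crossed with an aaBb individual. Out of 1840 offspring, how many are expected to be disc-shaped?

Cross: AABb × aaBb — consider each gene separately:
A gene: AA × aa → 4 Aa → 4 A_ (out of 4)
B gene: Bb × Bb → 1 BB, 2 Bb, 1 bb → 3 B_ : 1 bb (out of 4)
Genotype classes (out of 4 × 4 = 16): A_B_ = 4×3 = 12; A_bb = 4×1 = 4
Apply the phenotype rules: A_B_ (12) → disc-shaped; A_bb (4) → spherical
Phenotype counts (out of 16): 12 disc-shaped, 4 spherical
disc-shaped: 12 out of 16 → fraction 3/4
Expected count = 3/4 × 1840 = 1380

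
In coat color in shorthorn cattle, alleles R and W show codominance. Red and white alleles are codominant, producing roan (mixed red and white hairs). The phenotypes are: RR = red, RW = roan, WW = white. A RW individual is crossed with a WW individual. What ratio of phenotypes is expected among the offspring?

Punnett square for RW × WW:
Offspring genotypes: 2 RW, 2 WW
Phenotype counts: 2 roan, 2 white
Ratio: 1 roan : 1 white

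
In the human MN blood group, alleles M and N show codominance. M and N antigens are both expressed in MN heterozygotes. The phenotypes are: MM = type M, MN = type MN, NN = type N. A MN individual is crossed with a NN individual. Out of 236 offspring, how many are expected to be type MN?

Punnett square for MN × NN:
Offspring genotypes: 2 MN, 2 NN
Phenotype counts: 2 type MN, 2 type N
type MN: 2 out of 4 → fraction 1/2
Expected count = 1/2 × 236 = 118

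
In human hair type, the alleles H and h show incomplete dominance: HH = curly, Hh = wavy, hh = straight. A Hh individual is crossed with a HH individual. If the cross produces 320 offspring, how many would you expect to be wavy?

Punnett square for Hh × HH:
Offspring genotypes: 2 HH, 2 Hh
Phenotype counts: 2 curly, 2 wavy
wavy: 2 out of 4 → fraction 1/2
Expected count = 1/2 × 320 = 160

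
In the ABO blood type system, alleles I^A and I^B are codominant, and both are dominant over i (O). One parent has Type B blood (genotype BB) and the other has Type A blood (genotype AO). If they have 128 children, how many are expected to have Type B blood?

Cross: BB × AO
Possible offspring genotypes: 2 AB, 2 BO
Blood type counts: 2 Type AB, 2 Type B
Probability of Type B: 2/4 = 1/2
Expected count = 1/2 × 128 = 64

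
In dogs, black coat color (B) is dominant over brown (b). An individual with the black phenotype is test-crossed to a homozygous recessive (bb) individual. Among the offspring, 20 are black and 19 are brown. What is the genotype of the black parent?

Test cross: ? × bb
Offspring: 20 black, 19 brown — approximately 1:1.
A 1:1 ratio in a test cross indicates the unknown parent is heterozygous (Bb).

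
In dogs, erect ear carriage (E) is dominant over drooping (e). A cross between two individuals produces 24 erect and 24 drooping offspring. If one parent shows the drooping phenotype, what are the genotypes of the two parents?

Observed offspring: 24 erect, 24 drooping
The observed ratio simplifies to 1:1. One parent shows drooping, so its genotype must be ee. A 1:1 offspring split requires the other parent to be heterozygous (Ee).
Parent genotypes: ee × Ee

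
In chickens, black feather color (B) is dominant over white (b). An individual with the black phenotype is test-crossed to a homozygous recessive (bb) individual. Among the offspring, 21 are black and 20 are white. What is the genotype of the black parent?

Test cross: ? × bb
Offspring: 21 black, 20 white — approximately 1:1.
A 1:1 ratio in a test cross indicates the unknown parent is heterozygous (Bb).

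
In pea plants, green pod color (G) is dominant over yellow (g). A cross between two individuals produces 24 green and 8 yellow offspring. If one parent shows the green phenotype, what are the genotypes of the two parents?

Observed offspring: 24 green, 8 yellow
The observed ratio simplifies to 3:1. Yellow (gg) offspring appear, so each parent must contribute one g allele. The parent stated to show green carries G, so it is Gg. The other parent is then either Gg or gg: Gg × gg would give a 1:1 split, whereas Gg × Gg gives 3:1 — matching the data. So both parents are heterozygous (Gg × Gg).
Parent genotypes: Gg × Gg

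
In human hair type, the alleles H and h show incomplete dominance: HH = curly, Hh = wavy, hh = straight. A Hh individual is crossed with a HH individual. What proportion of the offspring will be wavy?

Punnett square for Hh × HH:
Offspring genotypes: 2 HH, 2 Hh
Phenotype counts: 2 curly, 2 wavy
wavy: 2 out of 4
Probability: 2/4 = 1/2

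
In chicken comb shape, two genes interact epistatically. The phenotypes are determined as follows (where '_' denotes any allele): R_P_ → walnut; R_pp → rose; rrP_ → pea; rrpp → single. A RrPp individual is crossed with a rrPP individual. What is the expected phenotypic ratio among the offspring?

Cross: RrPp × rrPP — consider each gene separately:
R gene: Rr × rr → 2 Rr, 2 rr → 2 R_ : 2 rr (out of 4)
P gene: Pp × PP → 2 PP, 2 Pp → 4 P_ (out of 4)
Genotype classes (out of 4 × 4 = 16): R_P_ = 2×4 = 8; rrP_ = 2×4 = 8
Apply the phenotype rules: R_P_ (8) → walnut; rrP_ (8) → pea
Phenotype counts (out of 16): 8 walnut, 8 pea
Ratio: 1 walnut : 1 pea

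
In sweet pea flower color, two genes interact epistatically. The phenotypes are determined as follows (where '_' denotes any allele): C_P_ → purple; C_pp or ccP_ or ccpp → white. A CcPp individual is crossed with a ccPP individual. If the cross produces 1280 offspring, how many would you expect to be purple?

Cross: CcPp × ccPP — consider each gene separately:
C gene: Cc × cc → 2 Cc, 2 cc → 2 C_ : 2 cc (out of 4)
P gene: Pp × PP → 2 PP, 2 Pp → 4 P_ (out of 4)
Genotype classes (out of 4 × 4 = 16): C_P_ = 2×4 = 8; ccP_ = 2×4 = 8
Apply the phenotype rules: C_P_ (8) → purple; ccP_ (8) → white
Phenotype counts (out of 16): 8 purple, 8 white
purple: 8 out of 16 → fraction 1/2
Expected count = 1/2 × 1280 = 640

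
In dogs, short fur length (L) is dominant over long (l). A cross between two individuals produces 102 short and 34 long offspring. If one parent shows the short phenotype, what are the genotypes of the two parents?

Observed offspring: 102 short, 34 long
The observed ratio simplifies to 3:1. Long (ll) offspring appear, so each parent must contribute one l allele. The parent stated to show short carries L, so it is Ll. The other parent is then either Ll or ll: Ll × ll would give a 1:1 split, whereas Ll × Ll gives 3:1 — matching the data. So both parents are heterozygous (Ll × Ll).
Parent genotypes: Ll × Ll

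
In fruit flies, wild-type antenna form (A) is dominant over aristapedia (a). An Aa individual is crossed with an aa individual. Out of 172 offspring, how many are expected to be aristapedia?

Punnett square for Aa × aa:
Offspring genotypes: 2 Aa, 2 aa
wild-type: 2, aristapedia: 2
aristapedia: 2 out of 4 → fraction 1/2
Expected count = 1/2 × 172 = 86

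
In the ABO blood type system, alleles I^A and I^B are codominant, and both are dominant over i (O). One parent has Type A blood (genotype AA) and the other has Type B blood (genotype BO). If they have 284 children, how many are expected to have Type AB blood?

Cross: AA × BO
Possible offspring genotypes: 2 AB, 2 AO
Blood type counts: 2 Type AB, 2 Type A
Probability of Type AB: 2/4 = 1/2
Expected count = 1/2 × 284 = 142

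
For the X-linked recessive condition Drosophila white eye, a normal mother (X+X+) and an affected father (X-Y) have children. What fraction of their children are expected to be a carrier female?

Cross: X+X+ × X-Y
Offspring: 2 X+X-, 2 X+Y
Probability of a carrier female: 2/4 = 1/2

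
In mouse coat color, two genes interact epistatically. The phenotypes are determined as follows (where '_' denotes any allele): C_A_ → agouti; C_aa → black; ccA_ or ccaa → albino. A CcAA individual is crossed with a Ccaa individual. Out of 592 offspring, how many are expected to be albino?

Cross: CcAA × Ccaa — consider each gene separately:
C gene: Cc × Cc → 1 CC, 2 Cc, 1 cc → 3 C_ : 1 cc (out of 4)
A gene: AA × aa → 4 Aa → 4 A_ (out of 4)
Genotype classes (out of 4 × 4 = 16): C_A_ = 3×4 = 12; ccA_ = 1×4 = 4
Apply the phenotype rules: C_A_ (12) → agouti; ccA_ (4) → albino
Phenotype counts (out of 16): 12 agouti, 4 albino
albino: 4 out of 16 → fraction 1/4
Expected count = 1/4 × 592 = 148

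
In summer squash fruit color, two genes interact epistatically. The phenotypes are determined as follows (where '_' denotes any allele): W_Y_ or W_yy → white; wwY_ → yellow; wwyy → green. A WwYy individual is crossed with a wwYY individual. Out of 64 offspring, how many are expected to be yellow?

Cross: WwYy × wwYY — consider each gene separately:
W gene: Ww × ww → 2 Ww, 2 ww → 2 W_ : 2 ww (out of 4)
Y gene: Yy × YY → 2 YY, 2 Yy → 4 Y_ (out of 4)
Genotype classes (out of 4 × 4 = 16): W_Y_ = 2×4 = 8; wwY_ = 2×4 = 8
Apply the phenotype rules: W_Y_ (8) → white; wwY_ (8) → yellow
Phenotype counts (out of 16): 8 white, 8 yellow
yellow: 8 out of 16 → fraction 1/2
Expected count = 1/2 × 64 = 32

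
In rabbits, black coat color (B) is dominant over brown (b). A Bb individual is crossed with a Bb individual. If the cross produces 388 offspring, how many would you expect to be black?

Punnett square for Bb × Bb:
Offspring genotypes: 1 BB, 2 Bb, 1 bb
black: 3, brown: 1
black: 3 out of 4 → fraction 3/4
Expected count = 3/4 × 388 = 291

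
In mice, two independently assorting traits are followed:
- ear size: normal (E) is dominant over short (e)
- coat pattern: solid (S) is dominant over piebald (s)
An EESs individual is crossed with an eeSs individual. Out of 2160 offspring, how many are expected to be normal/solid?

Dihybrid cross EESs × eeSs — consider each gene separately:
ear size: EE × ee → 4 Ee → 4 E_ (out of 4)
coat pattern: Ss × Ss → 1 SS, 2 Ss, 1 ss → 3 S_ : 1 ss (out of 4)
Combine (counts out of 4 × 4 = 16): normal/solid (E_S_) = 4×3 = 12; normal/piebald (E_ss) = 4×1 = 4
Phenotype counts (out of 16): 12 normal/solid, 4 normal/piebald
normal/solid: 12 out of 16 → fraction 3/4
Expected count = 3/4 × 2160 = 1620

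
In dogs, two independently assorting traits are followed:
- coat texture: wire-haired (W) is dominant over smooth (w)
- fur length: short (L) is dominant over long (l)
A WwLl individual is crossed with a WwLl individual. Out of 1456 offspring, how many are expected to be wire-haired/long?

Dihybrid cross WwLl × WwLl — consider each gene separately:
coat texture: Ww × Ww → 1 WW, 2 Ww, 1 ww → 3 W_ : 1 ww (out of 4)
fur length: Ll × Ll → 1 LL, 2 Ll, 1 ll → 3 L_ : 1 ll (out of 4)
Combine (counts out of 4 × 4 = 16): wire-haired/short (W_L_) = 3×3 = 9; wire-haired/long (W_ll) = 3×1 = 3; smooth/short (wwL_) = 1×3 = 3; smooth/long (wwll) = 1×1 = 1
Phenotype counts (out of 16): 9 wire-haired/short, 3 wire-haired/long, 3 smooth/short, 1 smooth/long
wire-haired/long: 3 out of 16 → fraction 3/16
Expected count = 3/16 × 1456 = 273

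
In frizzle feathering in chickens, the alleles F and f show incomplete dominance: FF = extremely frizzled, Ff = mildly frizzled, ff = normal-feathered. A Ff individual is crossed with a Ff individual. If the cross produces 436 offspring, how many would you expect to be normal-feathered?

Punnett square for Ff × Ff:
Offspring genotypes: 1 FF, 2 Ff, 1 ff
Phenotype counts: 1 extremely frizzled, 2 mildly frizzled, 1 normal-feathered
normal-feathered: 1 out of 4 → fraction 1/4
Expected count = 1/4 × 436 = 109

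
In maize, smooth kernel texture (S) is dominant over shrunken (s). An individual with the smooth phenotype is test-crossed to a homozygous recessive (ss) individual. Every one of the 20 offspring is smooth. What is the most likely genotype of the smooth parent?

Test cross: ? × ss
All offspring are smooth.
If the unknown parent were heterozygous (Ss), about half of 20 offspring would be shrunken; none are. The unknown parent is most likely homozygous dominant (SS).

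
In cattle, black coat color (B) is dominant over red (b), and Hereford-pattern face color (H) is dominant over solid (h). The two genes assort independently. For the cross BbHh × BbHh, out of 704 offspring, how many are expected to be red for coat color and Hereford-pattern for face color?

Dihybrid cross BbHh × BbHh — consider each gene separately:
coat color: Bb × Bb → 1 BB, 2 Bb, 1 bb → 3 B_ : 1 bb (out of 4)
face color: Hh × Hh → 1 HH, 2 Hh, 1 hh → 3 H_ : 1 hh (out of 4)
Looking for: red (bb) and Hereford-pattern (H_)
P(red) = 1/4, P(Hereford-pattern) = 3/4
P(both) = 1/4 × 3/4 = 3/16
Expected count = 3/16 × 704 = 132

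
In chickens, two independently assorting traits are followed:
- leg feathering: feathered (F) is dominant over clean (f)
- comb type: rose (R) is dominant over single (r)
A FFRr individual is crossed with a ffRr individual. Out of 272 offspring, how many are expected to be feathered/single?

Dihybrid cross FFRr × ffRr — consider each gene separately:
leg feathering: FF × ff → 4 Ff → 4 F_ (out of 4)
comb type: Rr × Rr → 1 RR, 2 Rr, 1 rr → 3 R_ : 1 rr (out of 4)
Combine (counts out of 4 × 4 = 16): feathered/rose (F_R_) = 4×3 = 12; feathered/single (F_rr) = 4×1 = 4
Phenotype counts (out of 16): 12 feathered/rose, 4 feathered/single
feathered/single: 4 out of 16 → fraction 1/4
Expected count = 1/4 × 272 = 68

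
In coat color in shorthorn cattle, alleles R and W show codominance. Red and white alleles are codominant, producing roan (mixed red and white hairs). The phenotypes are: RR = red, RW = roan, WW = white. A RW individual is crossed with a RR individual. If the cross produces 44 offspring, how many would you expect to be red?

Punnett square for RW × RR:
Offspring genotypes: 2 RR, 2 RW
Phenotype counts: 2 red, 2 roan
red: 2 out of 4 → fraction 1/2
Expected count = 1/2 × 44 = 22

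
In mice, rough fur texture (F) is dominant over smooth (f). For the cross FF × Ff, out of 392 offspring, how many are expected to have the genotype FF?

Punnett square for FF × Ff:
Offspring genotypes: 2 FF, 2 Ff
Total offspring: 4
Count with target: 2
Probability: 2/4 = 1/2
Expected count = 1/2 × 392 = 196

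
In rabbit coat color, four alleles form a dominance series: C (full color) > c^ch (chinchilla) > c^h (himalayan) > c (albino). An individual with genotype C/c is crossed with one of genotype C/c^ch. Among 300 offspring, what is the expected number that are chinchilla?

Cross: C/c × C/c^ch
Allele dominance: C > c^ch > c^h > c
Offspring genotypes: 1 C/C, 1 C/c^ch, 1 C/c, 1 c^ch/c
Phenotype counts: 3 full color, 1 chinchilla
chinchilla: 1 out of 4 → fraction 1/4
Expected count = 1/4 × 300 = 75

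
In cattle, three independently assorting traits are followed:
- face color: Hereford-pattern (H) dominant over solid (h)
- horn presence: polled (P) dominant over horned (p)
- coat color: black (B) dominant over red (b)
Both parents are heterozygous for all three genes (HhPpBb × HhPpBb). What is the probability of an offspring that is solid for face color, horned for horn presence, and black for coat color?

Trihybrid cross: HhPpBb × HhPpBb
Each trait segregates independently with a 3:1 phenotypic ratio, so each gene contributes 3/4 (dominant) or 1/4 (recessive).
Target: solid (face color), horned (horn presence), black (coat color)
Probability = product of independent per-trait probabilities
= 1/4 × 1/4 × 3/4 = 3/64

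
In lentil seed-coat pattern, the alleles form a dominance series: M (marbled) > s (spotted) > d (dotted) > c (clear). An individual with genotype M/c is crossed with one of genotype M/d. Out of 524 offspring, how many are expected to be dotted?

Cross: M/c × M/d
Allele dominance: M > s > d > c
Offspring genotypes: 1 M/M, 1 M/d, 1 M/c, 1 d/c
Phenotype counts: 3 marbled, 1 dotted
dotted: 1 out of 4 → fraction 1/4
Expected count = 1/4 × 524 = 131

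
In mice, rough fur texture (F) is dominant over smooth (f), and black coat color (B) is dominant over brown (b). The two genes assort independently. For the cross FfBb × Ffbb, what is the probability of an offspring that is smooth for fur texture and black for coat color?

Dihybrid cross FfBb × Ffbb — consider each gene separately:
fur texture: Ff × Ff → 1 FF, 2 Ff, 1 ff → 3 F_ : 1 ff (out of 4)
coat color: Bb × bb → 2 Bb, 2 bb → 2 B_ : 2 bb (out of 4)
Looking for: smooth (ff) and black (B_)
P(smooth) = 1/4, P(black) = 2/4
P(both) = 1/4 × 2/4 = 2/16 = 1/8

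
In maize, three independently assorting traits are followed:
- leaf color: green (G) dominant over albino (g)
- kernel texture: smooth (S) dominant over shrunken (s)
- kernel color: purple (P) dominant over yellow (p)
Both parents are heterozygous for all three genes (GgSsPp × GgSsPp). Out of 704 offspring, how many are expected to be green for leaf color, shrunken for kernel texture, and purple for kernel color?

Trihybrid cross: GgSsPp × GgSsPp
Each trait segregates independently with a 3:1 phenotypic ratio, so each gene contributes 3/4 (dominant) or 1/4 (recessive).
Target: green (leaf color), shrunken (kernel texture), purple (kernel color)
Probability = product of independent per-trait probabilities
= 3/4 × 1/4 × 3/4 = 9/64
Expected count = 9/64 × 704 = 99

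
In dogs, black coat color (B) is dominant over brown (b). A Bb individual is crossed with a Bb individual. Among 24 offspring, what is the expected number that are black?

Punnett square for Bb × Bb:
Offspring genotypes: 1 BB, 2 Bb, 1 bb
black: 3, brown: 1
black: 3 out of 4 → fraction 3/4
Expected count = 3/4 × 24 = 18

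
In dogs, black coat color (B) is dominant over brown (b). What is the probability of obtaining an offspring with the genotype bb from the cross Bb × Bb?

Punnett square for Bb × Bb:
Offspring genotypes: 1 BB, 2 Bb, 1 bb
Total offspring: 4
Count with target: 1
Probability: 1/4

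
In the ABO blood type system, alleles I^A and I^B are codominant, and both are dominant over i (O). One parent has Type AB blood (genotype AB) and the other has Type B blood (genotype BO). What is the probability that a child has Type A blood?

Cross: AB × BO
Possible offspring genotypes: 1 AB, 1 AO, 1 BB, 1 BO
Blood type counts: 1 Type AB, 1 Type A, 2 Type B
Probability of Type A: 1/4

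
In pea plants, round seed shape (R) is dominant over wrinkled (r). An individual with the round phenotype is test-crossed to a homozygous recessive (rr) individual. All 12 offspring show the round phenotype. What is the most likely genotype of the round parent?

Test cross: ? × rr
All offspring are round.
If the unknown parent were heterozygous (Rr), about half of 12 offspring would be wrinkled; none are. The unknown parent is most likely homozygous dominant (RR).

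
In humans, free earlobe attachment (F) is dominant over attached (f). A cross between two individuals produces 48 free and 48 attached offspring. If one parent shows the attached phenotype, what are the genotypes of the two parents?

Observed offspring: 48 free, 48 attached
The observed ratio simplifies to 1:1. One parent shows attached, so its genotype must be ff. A 1:1 offspring split requires the other parent to be heterozygous (Ff).
Parent genotypes: ff × Ff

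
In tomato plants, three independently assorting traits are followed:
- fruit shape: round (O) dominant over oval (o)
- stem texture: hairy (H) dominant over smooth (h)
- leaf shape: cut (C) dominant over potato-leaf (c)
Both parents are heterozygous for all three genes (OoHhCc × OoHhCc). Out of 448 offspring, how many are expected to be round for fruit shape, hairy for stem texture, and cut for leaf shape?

Trihybrid cross: OoHhCc × OoHhCc
Each trait segregates independently with a 3:1 phenotypic ratio, so each gene contributes 3/4 (dominant) or 1/4 (recessive).
Target: round (fruit shape), hairy (stem texture), cut (leaf shape)
Probability = product of independent per-trait probabilities
= 3/4 × 3/4 × 3/4 = 27/64
Expected count = 27/64 × 448 = 189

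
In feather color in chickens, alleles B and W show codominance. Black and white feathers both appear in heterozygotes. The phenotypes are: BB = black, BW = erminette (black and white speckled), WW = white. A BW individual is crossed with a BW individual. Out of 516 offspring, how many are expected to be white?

Punnett square for BW × BW:
Offspring genotypes: 1 BB, 2 BW, 1 WW
Phenotype counts: 1 black, 2 erminette (black and white speckled), 1 white
white: 1 out of 4 → fraction 1/4
Expected count = 1/4 × 516 = 129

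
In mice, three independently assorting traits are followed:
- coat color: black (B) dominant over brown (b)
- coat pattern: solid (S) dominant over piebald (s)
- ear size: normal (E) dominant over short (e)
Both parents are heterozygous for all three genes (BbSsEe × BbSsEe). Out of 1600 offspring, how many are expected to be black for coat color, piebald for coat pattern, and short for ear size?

Trihybrid cross: BbSsEe × BbSsEe
Each trait segregates independently with a 3:1 phenotypic ratio, so each gene contributes 3/4 (dominant) or 1/4 (recessive).
Target: black (coat color), piebald (coat pattern), short (ear size)
Probability = product of independent per-trait probabilities
= 3/4 × 1/4 × 1/4 = 3/64
Expected count = 3/64 × 1600 = 75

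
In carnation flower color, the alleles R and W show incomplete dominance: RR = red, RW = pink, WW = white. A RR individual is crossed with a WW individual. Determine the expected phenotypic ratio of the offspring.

Punnett square for RR × WW:
Offspring genotypes: 4 RW
Phenotype counts: 4 pink
Ratio: all pink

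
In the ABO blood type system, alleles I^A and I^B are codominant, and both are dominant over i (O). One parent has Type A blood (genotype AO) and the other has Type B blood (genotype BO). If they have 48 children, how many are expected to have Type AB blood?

Cross: AO × BO
Possible offspring genotypes: 1 AB, 1 AO, 1 BO, 1 OO
Blood type counts: 1 Type AB, 1 Type A, 1 Type B, 1 Type O
Probability of Type AB: 1/4
Expected count = 1/4 × 48 = 12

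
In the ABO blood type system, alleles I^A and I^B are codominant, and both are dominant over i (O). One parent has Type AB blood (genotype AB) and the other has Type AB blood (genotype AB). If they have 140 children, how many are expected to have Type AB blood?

Cross: AB × AB
Possible offspring genotypes: 1 AA, 2 AB, 1 BB
Blood type counts: 1 Type A, 2 Type AB, 1 Type B
Probability of Type AB: 2/4 = 1/2
Expected count = 1/2 × 140 = 70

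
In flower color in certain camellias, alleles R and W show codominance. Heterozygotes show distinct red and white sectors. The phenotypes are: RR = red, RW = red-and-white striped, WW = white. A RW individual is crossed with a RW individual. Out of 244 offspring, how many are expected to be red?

Punnett square for RW × RW:
Offspring genotypes: 1 RR, 2 RW, 1 WW
Phenotype counts: 1 red, 2 red-and-white striped, 1 white
red: 1 out of 4 → fraction 1/4
Expected count = 1/4 × 244 = 61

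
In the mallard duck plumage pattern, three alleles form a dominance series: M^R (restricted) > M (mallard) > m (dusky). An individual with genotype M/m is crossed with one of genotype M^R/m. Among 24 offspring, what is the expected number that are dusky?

Cross: M/m × M^R/m
Allele dominance: M^R > M > m
Offspring genotypes: 1 M^R/M, 1 M/m, 1 M^R/m, 1 m/m
Phenotype counts: 2 restricted, 1 mallard, 1 dusky
dusky: 1 out of 4 → fraction 1/4
Expected count = 1/4 × 24 = 6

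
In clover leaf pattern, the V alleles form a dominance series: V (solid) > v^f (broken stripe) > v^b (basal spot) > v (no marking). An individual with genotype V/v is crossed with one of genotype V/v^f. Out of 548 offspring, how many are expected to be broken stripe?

Cross: V/v × V/v^f
Allele dominance: V > v^f > v^b > v
Offspring genotypes: 1 V/V, 1 V/v^f, 1 V/v, 1 v^f/v
Phenotype counts: 3 solid, 1 broken stripe
broken stripe: 1 out of 4 → fraction 1/4
Expected count = 1/4 × 548 = 137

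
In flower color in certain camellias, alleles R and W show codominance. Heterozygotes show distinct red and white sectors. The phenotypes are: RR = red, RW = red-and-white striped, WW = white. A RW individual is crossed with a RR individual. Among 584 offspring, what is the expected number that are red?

Punnett square for RW × RR:
Offspring genotypes: 2 RR, 2 RW
Phenotype counts: 2 red, 2 red-and-white striped
red: 2 out of 4 → fraction 1/2
Expected count = 1/2 × 584 = 292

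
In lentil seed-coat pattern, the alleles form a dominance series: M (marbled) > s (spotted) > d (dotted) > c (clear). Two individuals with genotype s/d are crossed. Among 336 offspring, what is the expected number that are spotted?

Cross: s/d × s/d
Allele dominance: M > s > d > c
Offspring genotypes: 1 s/s, 2 s/d, 1 d/d
Phenotype counts: 3 spotted, 1 dotted
spotted: 3 out of 4 → fraction 3/4
Expected count = 3/4 × 336 = 252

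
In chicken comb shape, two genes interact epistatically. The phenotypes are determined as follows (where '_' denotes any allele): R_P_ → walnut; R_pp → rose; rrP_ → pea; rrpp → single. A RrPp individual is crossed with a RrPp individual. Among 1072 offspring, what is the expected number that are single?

Cross: RrPp × RrPp — consider each gene separately:
R gene: Rr × Rr → 1 RR, 2 Rr, 1 rr → 3 R_ : 1 rr (out of 4)
P gene: Pp × Pp → 1 PP, 2 Pp, 1 pp → 3 P_ : 1 pp (out of 4)
Genotype classes (out of 4 × 4 = 16): R_P_ = 3×3 = 9; R_pp = 3×1 = 3; rrP_ = 1×3 = 3; rrpp = 1×1 = 1
Apply the phenotype rules: R_P_ (9) → walnut; R_pp (3) → rose; rrP_ (3) → pea; rrpp (1) → single
Phenotype counts (out of 16): 9 walnut, 3 rose, 3 pea, 1 single
single: 1 out of 16 → fraction 1/16
Expected count = 1/16 × 1072 = 67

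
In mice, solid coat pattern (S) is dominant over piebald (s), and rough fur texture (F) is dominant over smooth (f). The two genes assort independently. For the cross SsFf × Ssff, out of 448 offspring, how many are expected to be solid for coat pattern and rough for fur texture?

Dihybrid cross SsFf × Ssff — consider each gene separately:
coat pattern: Ss × Ss → 1 SS, 2 Ss, 1 ss → 3 S_ : 1 ss (out of 4)
fur texture: Ff × ff → 2 Ff, 2 ff → 2 F_ : 2 ff (out of 4)
Looking for: solid (S_) and rough (F_)
P(solid) = 3/4, P(rough) = 2/4
P(both) = 3/4 × 2/4 = 6/16 = 3/8
Expected count = 3/8 × 448 = 168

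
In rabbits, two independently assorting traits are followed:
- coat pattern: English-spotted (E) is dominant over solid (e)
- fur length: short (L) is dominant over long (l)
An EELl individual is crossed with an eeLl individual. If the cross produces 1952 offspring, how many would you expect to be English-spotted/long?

Dihybrid cross EELl × eeLl — consider each gene separately:
coat pattern: EE × ee → 4 Ee → 4 E_ (out of 4)
fur length: Ll × Ll → 1 LL, 2 Ll, 1 ll → 3 L_ : 1 ll (out of 4)
Combine (counts out of 4 × 4 = 16): English-spotted/short (E_L_) = 4×3 = 12; English-spotted/long (E_ll) = 4×1 = 4
Phenotype counts (out of 16): 12 English-spotted/short, 4 English-spotted/long
English-spotted/long: 4 out of 16 → fraction 1/4
Expected count = 1/4 × 1952 = 488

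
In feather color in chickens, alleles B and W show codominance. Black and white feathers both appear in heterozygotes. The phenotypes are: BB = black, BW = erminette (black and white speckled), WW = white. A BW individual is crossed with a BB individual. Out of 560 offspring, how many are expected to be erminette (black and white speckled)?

Punnett square for BW × BB:
Offspring genotypes: 2 BB, 2 BW
Phenotype counts: 2 black, 2 erminette (black and white speckled)
erminette (black and white speckled): 2 out of 4 → fraction 1/2
Expected count = 1/2 × 560 = 280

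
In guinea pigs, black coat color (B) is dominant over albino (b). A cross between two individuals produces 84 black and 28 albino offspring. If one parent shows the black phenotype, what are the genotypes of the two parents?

Observed offspring: 84 black, 28 albino
The observed ratio simplifies to 3:1. Albino (bb) offspring appear, so each parent must contribute one b allele. The parent stated to show black carries B, so it is Bb. The other parent is then either Bb or bb: Bb × bb would give a 1:1 split, whereas Bb × Bb gives 3:1 — matching the data. So both parents are heterozygous (Bb × Bb).
Parent genotypes: Bb × Bb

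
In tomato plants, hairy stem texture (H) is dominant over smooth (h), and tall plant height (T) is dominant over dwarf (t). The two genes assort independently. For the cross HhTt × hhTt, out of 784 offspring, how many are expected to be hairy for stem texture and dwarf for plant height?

Dihybrid cross HhTt × hhTt — consider each gene separately:
stem texture: Hh × hh → 2 Hh, 2 hh → 2 H_ : 2 hh (out of 4)
plant height: Tt × Tt → 1 TT, 2 Tt, 1 tt → 3 T_ : 1 tt (out of 4)
Looking for: hairy (H_) and dwarf (tt)
P(hairy) = 2/4, P(dwarf) = 1/4
P(both) = 2/4 × 1/4 = 2/16 = 1/8
Expected count = 1/8 × 784 = 98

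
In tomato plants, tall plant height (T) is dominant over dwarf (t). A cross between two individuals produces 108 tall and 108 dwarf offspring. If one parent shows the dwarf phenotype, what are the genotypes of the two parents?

Observed offspring: 108 tall, 108 dwarf
The observed ratio simplifies to 1:1. One parent shows dwarf, so its genotype must be tt. A 1:1 offspring split requires the other parent to be heterozygous (Tt).
Parent genotypes: tt × Tt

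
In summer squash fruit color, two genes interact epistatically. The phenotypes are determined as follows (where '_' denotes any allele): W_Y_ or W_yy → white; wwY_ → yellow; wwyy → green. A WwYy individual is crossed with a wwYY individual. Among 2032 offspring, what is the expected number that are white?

Cross: WwYy × wwYY — consider each gene separately:
W gene: Ww × ww → 2 Ww, 2 ww → 2 W_ : 2 ww (out of 4)
Y gene: Yy × YY → 2 YY, 2 Yy → 4 Y_ (out of 4)
Genotype classes (out of 4 × 4 = 16): W_Y_ = 2×4 = 8; wwY_ = 2×4 = 8
Apply the phenotype rules: W_Y_ (8) → white; wwY_ (8) → yellow
Phenotype counts (out of 16): 8 white, 8 yellow
white: 8 out of 16 → fraction 1/2
Expected count = 1/2 × 2032 = 1016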